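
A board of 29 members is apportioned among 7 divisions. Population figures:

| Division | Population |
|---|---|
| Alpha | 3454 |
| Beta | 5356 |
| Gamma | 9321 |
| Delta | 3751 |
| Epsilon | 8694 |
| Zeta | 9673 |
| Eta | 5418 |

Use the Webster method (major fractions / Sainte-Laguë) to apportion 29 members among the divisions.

Alpha 2, Beta 3, Gamma 6, Delta 2, Epsilon 6, Zeta 6, Eta 4

Standard divisor 45667/29 ≈ 1574.724; standard quotas: Alpha 2.193, Beta 3.401, Gamma 5.919, Delta 2.382, Epsilon 5.521, Zeta 6.143, Eta 3.441.
Rounding to the nearest integer gives 2, 3, 6, 2, 6, 6, 3 = 28 seats, so the divisor must be adjusted.
With modified divisor 1539.1: modified quotas Alpha 2.244, Beta 3.480, Gamma 6.056, Delta 2.437, Epsilon 5.649, Zeta 6.285, Eta 3.520.
Rounding to the nearest integer: Alpha 2, Beta 3, Gamma 6, Delta 2, Epsilon 6, Zeta 6, Eta 4 (total 29).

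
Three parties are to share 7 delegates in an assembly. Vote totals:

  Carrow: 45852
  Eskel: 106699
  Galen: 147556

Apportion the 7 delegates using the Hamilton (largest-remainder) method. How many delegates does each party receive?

Carrow: 1; Eskel: 3; Galen: 3

Total 300107; standard divisor 300107/7 ≈ 42872.429.
Standard quotas: Carrow 1.0695, Eskel 2.4888, Galen 3.4417.
Lower quotas: Carrow 1, Eskel 2, Galen 3 (sum 6, leaving 1 seat).
Remainders in descending order: Eskel 0.4888, Galen 0.4417, Carrow 0.0695.
The surplus seat goes to Eskel.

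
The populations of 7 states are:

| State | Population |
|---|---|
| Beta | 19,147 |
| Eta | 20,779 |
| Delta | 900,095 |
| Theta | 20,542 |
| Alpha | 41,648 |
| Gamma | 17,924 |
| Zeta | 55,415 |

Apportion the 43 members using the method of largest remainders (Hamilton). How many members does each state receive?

Total 1075550; standard divisor 1075550/43 ≈ 25012.791.
Standard quotas: Beta 0.7655, Eta 0.8307, Delta 35.9854, Theta 0.8213, Alpha 1.6651, Gamma 0.7166, Zeta 2.2155.
Lower quotas: Beta 0, Eta 0, Delta 35, Theta 0, Alpha 1, Gamma 0, Zeta 2 (sum 38, leaving 5 seats).
Remainders in descending order: Delta 0.9854, Eta 0.8307, Theta 0.8213, Beta 0.7655, Gamma 0.7166, Alpha 0.6651, Zeta 0.2155.
The surplus seats go to Delta, Eta, Theta, Beta, Gamma.

Beta 1, Eta 1, Delta 36, Theta 1, Alpha 1, Gamma 1, Zeta 2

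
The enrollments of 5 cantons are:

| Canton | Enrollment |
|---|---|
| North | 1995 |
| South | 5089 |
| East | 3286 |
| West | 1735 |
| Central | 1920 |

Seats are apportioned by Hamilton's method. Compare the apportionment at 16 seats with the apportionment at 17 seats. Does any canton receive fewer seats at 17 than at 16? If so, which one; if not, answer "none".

At 16 seats: North 2, South 6, East 4, West 2, Central 2.
At 17 seats: North 3, South 6, East 4, West 2, Central 2.
No canton's allocation decreased.

none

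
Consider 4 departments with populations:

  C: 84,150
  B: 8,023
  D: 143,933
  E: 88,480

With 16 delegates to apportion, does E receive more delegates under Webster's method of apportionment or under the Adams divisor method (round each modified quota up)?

Webster: C 4, B 0, D 7, E 5.
Adams: C 4, B 1, D 7, E 4.
E gets 5 under Webster and 4 under Adams.

Webster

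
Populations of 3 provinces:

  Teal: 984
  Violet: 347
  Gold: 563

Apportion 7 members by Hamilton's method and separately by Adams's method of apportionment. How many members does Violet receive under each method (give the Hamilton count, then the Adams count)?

Hamilton: Teal 4, Violet 1, Gold 2.
Adams: Teal 3, Violet 2, Gold 2.
Violet gets 1 under Hamilton and 2 under Adams.

1 and 2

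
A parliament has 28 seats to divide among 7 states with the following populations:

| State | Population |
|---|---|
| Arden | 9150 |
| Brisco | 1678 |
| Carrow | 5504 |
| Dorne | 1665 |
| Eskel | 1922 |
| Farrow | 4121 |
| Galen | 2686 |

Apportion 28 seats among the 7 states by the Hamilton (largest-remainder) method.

Total 26726; standard divisor 26726/28 ≈ 954.5.
Standard quotas: Arden 9.5862, Brisco 1.7580, Carrow 5.7664, Dorne 1.7444, Eskel 2.0136, Farrow 4.3174, Galen 2.8140.
Lower quotas: Arden 9, Brisco 1, Carrow 5, Dorne 1, Eskel 2, Farrow 4, Galen 2 (sum 24, leaving 4 seats).
Remainders in descending order: Galen 0.8140, Carrow 0.7664, Brisco 0.7580, Dorne 0.7444, Arden 0.5862, Farrow 0.3174, Eskel 0.0136.
The surplus seats go to Galen, Carrow, Brisco, Dorne.

Arden 9; Brisco 2; Carrow 6; Dorne 2; Eskel 2; Farrow 4; Galen 3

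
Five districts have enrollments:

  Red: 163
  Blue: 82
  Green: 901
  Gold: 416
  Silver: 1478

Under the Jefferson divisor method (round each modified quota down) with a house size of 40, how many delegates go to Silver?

Standard divisor 3040/40 ≈ 76; standard quotas: Red 2.145, Blue 1.079, Green 11.855, Gold 5.474, Silver 19.447.
Rounding down gives 2, 1, 11, 5, 19 = 38 seats, so the divisor must be adjusted.
With modified divisor 72: modified quotas Red 2.264, Blue 1.139, Green 12.514, Gold 5.778, Silver 20.528.
Rounding down: Red 2, Blue 1, Green 12, Gold 5, Silver 20 (total 40).
Silver receives 20.

20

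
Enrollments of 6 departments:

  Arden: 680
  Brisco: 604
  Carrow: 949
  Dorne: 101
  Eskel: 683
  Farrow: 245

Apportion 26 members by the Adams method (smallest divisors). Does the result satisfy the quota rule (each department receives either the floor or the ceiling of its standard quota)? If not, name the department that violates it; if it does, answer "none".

Standard quotas: Arden 5.420, Brisco 4.814, Carrow 7.564, Dorne 0.805, Eskel 5.444, Farrow 1.953.
Adams allocation: Arden 5, Brisco 5, Carrow 7, Dorne 1, Eskel 6, Farrow 2.
Every allocation lies between the lower and upper quota.

none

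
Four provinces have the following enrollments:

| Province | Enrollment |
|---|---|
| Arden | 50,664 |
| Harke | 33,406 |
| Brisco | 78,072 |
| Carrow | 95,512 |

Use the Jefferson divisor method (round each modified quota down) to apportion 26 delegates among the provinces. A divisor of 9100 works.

Arden: 5, Harke: 3, Brisco: 8, Carrow: 10

With modified divisor 9100: modified quotas Arden 5.567, Harke 3.671, Brisco 8.579, Carrow 10.496.
Rounding down: Arden 5, Harke 3, Brisco 8, Carrow 10 (total 26).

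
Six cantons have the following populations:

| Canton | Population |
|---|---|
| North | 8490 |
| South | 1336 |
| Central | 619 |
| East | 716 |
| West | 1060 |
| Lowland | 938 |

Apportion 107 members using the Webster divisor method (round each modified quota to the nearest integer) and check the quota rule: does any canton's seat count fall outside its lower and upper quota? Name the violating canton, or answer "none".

Standard quotas: North 69.035, South 10.863, Central 5.033, East 5.822, West 8.619, Lowland 7.627.
Webster allocation: North 68, South 11, Central 5, East 6, West 9, Lowland 8.
North has quota 69.035 (lower 69, upper 70) but receives 68 — outside the quota interval.

North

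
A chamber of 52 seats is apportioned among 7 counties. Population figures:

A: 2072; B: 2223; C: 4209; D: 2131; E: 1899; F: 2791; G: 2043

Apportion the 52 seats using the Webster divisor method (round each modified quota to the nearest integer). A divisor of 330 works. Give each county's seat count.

A 6, B 7, C 13, D 6, E 6, F 8, G 6

With modified divisor 330: modified quotas A 6.279, B 6.736, C 12.755, D 6.458, E 5.755, F 8.458, G 6.191.
Rounding to the nearest integer: A 6, B 7, C 13, D 6, E 6, F 8, G 6 (total 52).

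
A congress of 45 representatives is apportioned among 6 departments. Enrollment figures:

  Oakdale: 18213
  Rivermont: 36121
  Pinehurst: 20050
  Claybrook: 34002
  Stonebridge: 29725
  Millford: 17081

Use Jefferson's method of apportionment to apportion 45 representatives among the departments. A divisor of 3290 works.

With modified divisor 3290: modified quotas Oakdale 5.536, Rivermont 10.979, Pinehurst 6.094, Claybrook 10.335, Stonebridge 9.035, Millford 5.192.
Rounding down: Oakdale 5, Rivermont 10, Pinehurst 6, Claybrook 10, Stonebridge 9, Millford 5 (total 45).

Oakdale: 5, Rivermont: 10, Pinehurst: 6, Claybrook: 10, Stonebridge: 9, Millford: 5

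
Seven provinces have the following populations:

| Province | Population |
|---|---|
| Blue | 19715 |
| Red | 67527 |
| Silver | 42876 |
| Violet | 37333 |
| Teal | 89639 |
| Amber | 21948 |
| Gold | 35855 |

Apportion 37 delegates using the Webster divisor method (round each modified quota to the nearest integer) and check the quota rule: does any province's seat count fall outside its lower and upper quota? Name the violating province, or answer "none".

Standard quotas: Blue 2.317, Red 7.934, Silver 5.038, Violet 4.387, Teal 10.533, Amber 2.579, Gold 4.213.
Webster allocation: Blue 2, Red 8, Silver 5, Violet 4, Teal 11, Amber 3, Gold 4.
Every allocation lies between the lower and upper quota.

none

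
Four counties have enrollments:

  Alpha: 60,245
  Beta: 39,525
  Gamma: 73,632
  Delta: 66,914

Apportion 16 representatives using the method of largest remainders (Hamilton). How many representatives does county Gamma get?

5

The standard divisor is 240316/16 ≈ 15019.75.
Standard quotas: Alpha 4.0111, Beta 2.6315, Gamma 4.9023, Delta 4.4551.
Lower quotas: Alpha 4, Beta 2, Gamma 4, Delta 4 (sum 14, leaving 2 seats).
Remainders in descending order: Gamma 0.9023, Beta 0.6315, Delta 0.4551, Alpha 0.0111.
The surplus seats go to Gamma, Beta.
Gamma receives 5.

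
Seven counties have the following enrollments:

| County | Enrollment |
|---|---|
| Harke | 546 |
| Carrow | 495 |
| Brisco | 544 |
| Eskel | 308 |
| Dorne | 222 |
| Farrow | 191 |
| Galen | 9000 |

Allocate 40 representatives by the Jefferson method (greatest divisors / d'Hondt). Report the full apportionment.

Harke 2, Carrow 1, Brisco 2, Eskel 1, Dorne 0, Farrow 0, Galen 34

Standard divisor 11306/40 ≈ 282.65; standard quotas: Harke 1.932, Carrow 1.751, Brisco 1.925, Eskel 1.090, Dorne 0.785, Farrow 0.676, Galen 31.842.
Rounding down gives 1, 1, 1, 1, 0, 0, 31 = 35 seats, so the divisor must be adjusted.
With modified divisor 260: modified quotas Harke 2.100, Carrow 1.904, Brisco 2.092, Eskel 1.185, Dorne 0.854, Farrow 0.735, Galen 34.615.
Rounding down: Harke 2, Carrow 1, Brisco 2, Eskel 1, Dorne 0, Farrow 0, Galen 34 (total 40).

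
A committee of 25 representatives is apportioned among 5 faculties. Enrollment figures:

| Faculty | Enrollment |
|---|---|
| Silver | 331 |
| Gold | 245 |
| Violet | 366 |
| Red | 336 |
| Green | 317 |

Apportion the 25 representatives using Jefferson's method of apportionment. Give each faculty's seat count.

Standard divisor 1595/25 ≈ 63.8; standard quotas: Silver 5.188, Gold 3.840, Violet 5.737, Red 5.266, Green 4.969.
Rounding down gives 5, 3, 5, 5, 4 = 22 seats, so the divisor must be adjusted.
With modified divisor 60: modified quotas Silver 5.517, Gold 4.083, Violet 6.100, Red 5.600, Green 5.283.
Rounding down: Silver 5, Gold 4, Violet 6, Red 5, Green 5 (total 25).

Silver: 5; Gold: 4; Violet: 6; Red: 5; Green: 5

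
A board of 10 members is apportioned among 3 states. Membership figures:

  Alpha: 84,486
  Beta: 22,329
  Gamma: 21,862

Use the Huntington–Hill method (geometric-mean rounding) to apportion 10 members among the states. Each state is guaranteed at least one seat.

With divisor 14231: modified quotas Alpha 5.937, Beta 1.569, Gamma 1.536.
Geometric-mean thresholds: Alpha √(5·6)=5.477, Beta √(1·2)=1.414, Gamma √(1·2)=1.414.
Each quota rounded against its threshold gives Alpha 6, Beta 2, Gamma 2 (total 10).

Alpha: 6, Beta: 2, Gamma: 2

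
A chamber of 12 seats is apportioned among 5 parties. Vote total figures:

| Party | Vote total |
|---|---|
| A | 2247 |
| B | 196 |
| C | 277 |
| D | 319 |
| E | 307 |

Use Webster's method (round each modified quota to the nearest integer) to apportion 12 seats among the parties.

A=8, B=1, C=1, D=1, E=1

Standard divisor 3346/12 ≈ 278.833; standard quotas: A 8.059, B 0.703, C 0.993, D 1.144, E 1.101.
Rounding to the nearest integer gives A 8, B 1, C 1, D 1, E 1 — total 12, matching the house size, so no adjustment is needed.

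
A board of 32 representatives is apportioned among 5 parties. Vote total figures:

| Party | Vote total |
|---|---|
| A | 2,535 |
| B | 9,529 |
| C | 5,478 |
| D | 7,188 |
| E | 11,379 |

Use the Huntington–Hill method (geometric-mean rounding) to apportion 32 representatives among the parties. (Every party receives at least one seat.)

A 2, B 9, C 5, D 6, E 10

With divisor 1116: modified quotas A 2.272, B 8.539, C 4.909, D 6.441, E 10.196.
Geometric-mean thresholds: A √(2·3)=2.449, B √(8·9)=8.485, C √(4·5)=4.472, D √(6·7)=6.481, E √(10·11)=10.488.
Each quota rounded against its threshold gives A 2, B 9, C 5, D 6, E 10 (total 32).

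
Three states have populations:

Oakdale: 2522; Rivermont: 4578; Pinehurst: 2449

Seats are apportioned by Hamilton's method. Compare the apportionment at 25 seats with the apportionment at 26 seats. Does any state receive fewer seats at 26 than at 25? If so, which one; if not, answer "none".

At 25 seats: Oakdale 7, Rivermont 12, Pinehurst 6.
At 26 seats: Oakdale 7, Rivermont 12, Pinehurst 7.
No state's allocation decreased.

none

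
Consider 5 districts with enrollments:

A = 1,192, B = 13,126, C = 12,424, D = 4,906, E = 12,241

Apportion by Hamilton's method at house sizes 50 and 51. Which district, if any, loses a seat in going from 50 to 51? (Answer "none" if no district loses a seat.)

At 50 seats: A 1, B 15, C 14, D 6, E 14.
At 51 seats: A 1, B 15, C 15, D 6, E 14.
No district's allocation decreased.

none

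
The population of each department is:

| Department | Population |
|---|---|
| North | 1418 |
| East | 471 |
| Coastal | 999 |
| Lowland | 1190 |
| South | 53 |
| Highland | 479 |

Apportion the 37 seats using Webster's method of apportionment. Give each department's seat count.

North 11, East 4, Coastal 8, Lowland 10, South 0, Highland 4

Standard divisor 4610/37 ≈ 124.595; standard quotas: North 11.381, East 3.780, Coastal 8.018, Lowland 9.551, South 0.425, Highland 3.844.
Rounding to the nearest integer gives North 11, East 4, Coastal 8, Lowland 10, South 0, Highland 4 — total 37, matching the house size, so no adjustment is needed.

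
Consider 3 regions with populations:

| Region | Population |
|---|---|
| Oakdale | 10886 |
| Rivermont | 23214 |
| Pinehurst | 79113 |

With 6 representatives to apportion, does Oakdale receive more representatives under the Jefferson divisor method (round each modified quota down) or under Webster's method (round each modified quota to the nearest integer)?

Jefferson: Oakdale 0, Rivermont 1, Pinehurst 5.
Webster: Oakdale 1, Rivermont 1, Pinehurst 4.
Oakdale gets 0 under Jefferson and 1 under Webster.

Webster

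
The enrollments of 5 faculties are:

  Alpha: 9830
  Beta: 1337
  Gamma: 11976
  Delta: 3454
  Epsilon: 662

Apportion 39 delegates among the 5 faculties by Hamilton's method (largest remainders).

Alpha 14, Beta 2, Gamma 17, Delta 5, Epsilon 1

Standard divisor: 27259 ÷ 39 ≈ 698.949.
Standard quotas: Alpha 14.0640, Beta 1.9129, Gamma 17.1343, Delta 4.9417, Epsilon 0.9471.
Lower quotas: Alpha 14, Beta 1, Gamma 17, Delta 4, Epsilon 0 (sum 36, leaving 3 seats).
Remainders in descending order: Epsilon 0.9471, Delta 0.9417, Beta 0.9129, Gamma 0.1343, Alpha 0.0640.
Largest remainders: Epsilon, Delta, Beta receive the extra seats.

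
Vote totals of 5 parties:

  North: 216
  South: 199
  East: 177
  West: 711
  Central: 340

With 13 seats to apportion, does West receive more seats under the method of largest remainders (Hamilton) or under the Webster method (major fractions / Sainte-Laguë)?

Hamilton

Hamilton: North 2, South 1, East 1, West 6, Central 3.
Webster: North 2, South 2, East 1, West 5, Central 3.
West gets 6 under Hamilton and 5 under Webster.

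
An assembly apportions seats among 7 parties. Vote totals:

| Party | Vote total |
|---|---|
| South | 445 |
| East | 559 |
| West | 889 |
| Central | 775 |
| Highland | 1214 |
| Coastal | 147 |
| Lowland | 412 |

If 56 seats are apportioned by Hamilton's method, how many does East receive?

Standard divisor: 4441 ÷ 56 ≈ 79.304.
Standard quotas: South 5.611, East 7.049, West 11.210, Central 9.773, Highland 15.308, Coastal 1.854, Lowland 5.195.
Lower quotas: South 5, East 7, West 11, Central 9, Highland 15, Coastal 1, Lowland 5 (sum 53, leaving 3 seats).
Remainders in descending order: Coastal 0.854, Central 0.773, South 0.611, Highland 0.308, West 0.210, Lowland 0.195, East 0.049.
The surplus seats go to Coastal, Central, South.
East receives 7.

7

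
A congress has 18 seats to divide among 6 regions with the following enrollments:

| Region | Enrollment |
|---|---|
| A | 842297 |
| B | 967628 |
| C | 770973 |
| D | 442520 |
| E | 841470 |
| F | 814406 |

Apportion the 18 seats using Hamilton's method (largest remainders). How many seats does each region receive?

A: 3; B: 4; C: 3; D: 2; E: 3; F: 3

Total 4679294; standard divisor 4679294/18 ≈ 259960.778.
Standard quotas: A 3.2401, B 3.7222, C 2.9657, D 1.7023, E 3.2369, F 3.1328.
Lower quotas: A 3, B 3, C 2, D 1, E 3, F 3 (sum 15, leaving 3 seats).
Remainders in descending order: C 0.9657, B 0.7222, D 0.7023, A 0.2401, E 0.2369, F 0.1328.
The surplus seats go to C, B, D.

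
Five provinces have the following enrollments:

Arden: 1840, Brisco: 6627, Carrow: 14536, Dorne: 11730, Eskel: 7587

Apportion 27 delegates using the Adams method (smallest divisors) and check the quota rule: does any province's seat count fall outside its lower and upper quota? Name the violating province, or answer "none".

Standard quotas: Arden 1.174, Brisco 4.228, Carrow 9.274, Dorne 7.484, Eskel 4.840.
Adams allocation: Arden 2, Brisco 4, Carrow 9, Dorne 7, Eskel 5.
Every allocation lies between the lower and upper quota.

none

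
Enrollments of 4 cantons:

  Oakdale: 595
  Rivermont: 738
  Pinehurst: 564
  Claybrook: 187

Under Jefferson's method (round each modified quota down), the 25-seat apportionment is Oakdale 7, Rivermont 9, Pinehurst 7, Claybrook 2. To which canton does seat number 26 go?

Priority for the next seat is population ÷ (current seats + 1).
Priorities: Oakdale 74.375, Rivermont 73.800, Pinehurst 70.500, Claybrook 62.333.
Highest priority: Oakdale.

Oakdale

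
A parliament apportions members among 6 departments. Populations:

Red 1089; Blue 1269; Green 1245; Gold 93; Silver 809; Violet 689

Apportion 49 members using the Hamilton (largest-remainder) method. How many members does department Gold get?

Standard divisor: 5194 ÷ 49 = 106.
Standard quotas: Red 10.274, Blue 11.972, Green 11.745, Gold 0.877, Silver 7.632, Violet 6.500.
Lower quotas: Red 10, Blue 11, Green 11, Gold 0, Silver 7, Violet 6 (sum 45, leaving 4 seats).
Remainders in descending order: Blue 0.972, Gold 0.877, Green 0.745, Silver 0.632, Violet 0.500, Red 0.274.
Largest remainders: Blue, Gold, Green, Silver receive the extra seats.
Gold receives 1.

1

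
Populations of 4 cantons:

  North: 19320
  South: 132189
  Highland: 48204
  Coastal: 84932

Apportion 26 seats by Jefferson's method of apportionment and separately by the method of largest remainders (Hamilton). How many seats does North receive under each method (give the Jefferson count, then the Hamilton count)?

Jefferson: North 1, South 13, Highland 4, Coastal 8.
Hamilton: North 2, South 12, Highland 4, Coastal 8.
North gets 1 under Jefferson and 2 under Hamilton.

1 and 2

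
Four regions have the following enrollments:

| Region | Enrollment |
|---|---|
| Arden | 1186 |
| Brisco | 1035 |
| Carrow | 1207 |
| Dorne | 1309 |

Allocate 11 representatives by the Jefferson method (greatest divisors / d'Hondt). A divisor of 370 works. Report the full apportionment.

Arden=3; Brisco=2; Carrow=3; Dorne=3

With modified divisor 370: modified quotas Arden 3.205, Brisco 2.797, Carrow 3.262, Dorne 3.538.
Rounding down: Arden 3, Brisco 2, Carrow 3, Dorne 3 (total 11).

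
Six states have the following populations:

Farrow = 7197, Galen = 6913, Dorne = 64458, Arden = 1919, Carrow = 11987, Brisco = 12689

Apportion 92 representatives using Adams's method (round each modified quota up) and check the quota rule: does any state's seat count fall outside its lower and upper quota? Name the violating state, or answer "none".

Standard quotas: Farrow 6.296, Galen 6.048, Dorne 56.390, Arden 1.679, Carrow 10.487, Brisco 11.101.
Adams allocation: Farrow 7, Galen 6, Dorne 55, Arden 2, Carrow 11, Brisco 11.
Dorne has quota 56.390 (lower 56, upper 57) but receives 55 — outside the quota interval.

Dorne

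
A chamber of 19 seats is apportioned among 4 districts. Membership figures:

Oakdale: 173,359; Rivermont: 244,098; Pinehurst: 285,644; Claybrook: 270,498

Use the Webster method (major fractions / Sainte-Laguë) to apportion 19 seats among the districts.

Oakdale 3; Rivermont 5; Pinehurst 6; Claybrook 5

Standard divisor 973599/19 ≈ 51242.053; standard quotas: Oakdale 3.383, Rivermont 4.764, Pinehurst 5.574, Claybrook 5.279.
Rounding to the nearest integer gives Oakdale 3, Rivermont 5, Pinehurst 6, Claybrook 5 — total 19, matching the house size, so no adjustment is needed.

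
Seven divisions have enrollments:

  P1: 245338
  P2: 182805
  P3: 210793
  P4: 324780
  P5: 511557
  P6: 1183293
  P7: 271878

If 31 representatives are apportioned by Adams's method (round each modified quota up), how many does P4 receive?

4

Standard divisor 2930444/31 ≈ 94530.452; standard quotas: P1 2.595, P2 1.934, P3 2.230, P4 3.436, P5 5.412, P6 12.518, P7 2.876.
Rounding up gives 3, 2, 3, 4, 6, 13, 3 = 34 seats, so the divisor must be adjusted.
With modified divisor 106500: modified quotas P1 2.304, P2 1.716, P3 1.979, P4 3.050, P5 4.803, P6 11.111, P7 2.553.
Rounding up: P1 3, P2 2, P3 2, P4 4, P5 5, P6 12, P7 3 (total 31).
P4 receives 4.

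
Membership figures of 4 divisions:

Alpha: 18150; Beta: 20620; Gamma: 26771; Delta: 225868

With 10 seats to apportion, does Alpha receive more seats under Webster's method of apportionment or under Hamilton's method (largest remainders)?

Webster

Webster: Alpha 1, Beta 1, Gamma 1, Delta 7.
Hamilton: Alpha 0, Beta 1, Gamma 1, Delta 8.
Alpha gets 1 under Webster and 0 under Hamilton.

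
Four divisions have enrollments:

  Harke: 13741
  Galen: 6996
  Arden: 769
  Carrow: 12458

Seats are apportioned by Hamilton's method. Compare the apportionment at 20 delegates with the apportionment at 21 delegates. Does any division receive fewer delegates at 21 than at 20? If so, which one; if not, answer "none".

Arden

At 20 seats: Harke 8, Galen 4, Arden 1, Carrow 7.
At 21 seats: Harke 9, Galen 4, Arden 0, Carrow 8.
Arden drops from 1 to 0.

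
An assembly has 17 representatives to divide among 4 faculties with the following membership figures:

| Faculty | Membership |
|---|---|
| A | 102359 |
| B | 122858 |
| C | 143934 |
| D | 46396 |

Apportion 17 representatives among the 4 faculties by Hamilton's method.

Total 415547; standard divisor 415547/17 ≈ 24443.941.
Standard quotas: A 4.1875, B 5.0261, C 5.8883, D 1.8981.
Lower quotas: A 4, B 5, C 5, D 1 (sum 15, leaving 2 seats).
Remainders in descending order: D 0.8981, C 0.8883, A 0.1875, B 0.0261.
Largest remainders: D, C receive the extra seats.

A=4; B=5; C=6; D=2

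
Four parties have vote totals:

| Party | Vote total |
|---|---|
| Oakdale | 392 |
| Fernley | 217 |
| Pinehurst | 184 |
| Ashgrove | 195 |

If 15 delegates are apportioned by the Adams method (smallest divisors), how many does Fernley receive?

3

Standard divisor 988/15 ≈ 65.867; standard quotas: Oakdale 5.951, Fernley 3.295, Pinehurst 2.794, Ashgrove 2.961.
Rounding up gives 6, 4, 3, 3 = 16 seats, so the divisor must be adjusted.
With modified divisor 75: modified quotas Oakdale 5.227, Fernley 2.893, Pinehurst 2.453, Ashgrove 2.600.
Rounding up: Oakdale 6, Fernley 3, Pinehurst 3, Ashgrove 3 (total 15).
Fernley receives 3.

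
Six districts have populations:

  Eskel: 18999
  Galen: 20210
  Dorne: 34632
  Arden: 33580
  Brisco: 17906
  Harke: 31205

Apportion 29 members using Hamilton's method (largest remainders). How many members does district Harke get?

The standard divisor is 156532/29 ≈ 5397.655.
Standard quotas: Eskel 3.5199, Galen 3.7442, Dorne 6.4161, Arden 6.2212, Brisco 3.3174, Harke 5.7812.
Lower quotas: Eskel 3, Galen 3, Dorne 6, Arden 6, Brisco 3, Harke 5 (sum 26, leaving 3 seats).
Remainders in descending order: Harke 0.7812, Galen 0.7442, Eskel 0.5199, Dorne 0.4161, Brisco 0.3174, Arden 0.2212.
Largest remainders: Harke, Galen, Eskel receive the extra seats.
Harke receives 6.

6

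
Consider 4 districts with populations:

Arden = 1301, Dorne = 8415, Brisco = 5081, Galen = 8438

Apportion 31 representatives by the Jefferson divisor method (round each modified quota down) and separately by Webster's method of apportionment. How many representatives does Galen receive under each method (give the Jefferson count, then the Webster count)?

Jefferson: Arden 1, Dorne 11, Brisco 7, Galen 12.
Webster: Arden 2, Dorne 11, Brisco 7, Galen 11.
Galen gets 12 under Jefferson and 11 under Webster.

12 and 11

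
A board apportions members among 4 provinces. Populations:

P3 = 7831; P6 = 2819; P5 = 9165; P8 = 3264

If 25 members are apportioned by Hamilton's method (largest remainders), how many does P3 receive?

8

Standard divisor: 23079 ÷ 25 ≈ 923.16.
Standard quotas: P3 8.4828, P6 3.0536, P5 9.9279, P8 3.5357.
Lower quotas: P3 8, P6 3, P5 9, P8 3 (sum 23, leaving 2 seats).
Remainders in descending order: P5 0.9279, P8 0.5357, P3 0.4828, P6 0.0536.
Largest remainders: P5, P8 receive the extra seats.
P3 receives 8.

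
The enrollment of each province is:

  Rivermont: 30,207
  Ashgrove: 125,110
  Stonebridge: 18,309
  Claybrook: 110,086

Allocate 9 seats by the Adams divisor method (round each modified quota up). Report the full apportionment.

Standard divisor 283712/9 ≈ 31523.556; standard quotas: Rivermont 0.958, Ashgrove 3.969, Stonebridge 0.581, Claybrook 3.492.
Rounding up gives 1, 4, 1, 4 = 10 seats, so the divisor must be adjusted.
With modified divisor 39200: modified quotas Rivermont 0.771, Ashgrove 3.192, Stonebridge 0.467, Claybrook 2.808.
Rounding up: Rivermont 1, Ashgrove 4, Stonebridge 1, Claybrook 3 (total 9).

Rivermont 1; Ashgrove 4; Stonebridge 1; Claybrook 3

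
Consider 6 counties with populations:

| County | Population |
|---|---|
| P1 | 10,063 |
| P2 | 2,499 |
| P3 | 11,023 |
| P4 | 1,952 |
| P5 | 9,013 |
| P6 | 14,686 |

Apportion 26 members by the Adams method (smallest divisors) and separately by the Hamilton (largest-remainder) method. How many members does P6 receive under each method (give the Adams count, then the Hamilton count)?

7 and 8

Adams: P1 5, P2 2, P3 6, P4 1, P5 5, P6 7.
Hamilton: P1 5, P2 1, P3 6, P4 1, P5 5, P6 8.
P6 gets 7 under Adams and 8 under Hamilton.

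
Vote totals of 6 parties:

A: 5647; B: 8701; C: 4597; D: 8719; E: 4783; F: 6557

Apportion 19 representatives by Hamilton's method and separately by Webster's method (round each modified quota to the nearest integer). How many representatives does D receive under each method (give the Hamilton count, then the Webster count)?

4 and 5

Hamilton: A 3, B 4, C 2, D 4, E 3, F 3.
Webster: A 3, B 4, C 2, D 5, E 2, F 3.
D gets 4 under Hamilton and 5 under Webster.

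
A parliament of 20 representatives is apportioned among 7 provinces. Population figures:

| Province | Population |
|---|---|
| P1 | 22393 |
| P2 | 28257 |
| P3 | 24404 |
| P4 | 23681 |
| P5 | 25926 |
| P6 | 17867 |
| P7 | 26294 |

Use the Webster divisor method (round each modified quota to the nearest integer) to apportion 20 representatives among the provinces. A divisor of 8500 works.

With modified divisor 8500: modified quotas P1 2.634, P2 3.324, P3 2.871, P4 2.786, P5 3.050, P6 2.102, P7 3.093.
Rounding to the nearest integer: P1 3, P2 3, P3 3, P4 3, P5 3, P6 2, P7 3 (total 20).

P1=3, P2=3, P3=3, P4=3, P5=3, P6=2, P7=3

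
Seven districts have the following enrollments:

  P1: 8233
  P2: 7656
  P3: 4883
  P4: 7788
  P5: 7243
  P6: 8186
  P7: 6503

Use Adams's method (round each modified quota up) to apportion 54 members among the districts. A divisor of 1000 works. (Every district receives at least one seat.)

P1=9, P2=8, P3=5, P4=8, P5=8, P6=9, P7=7

With modified divisor 1000: modified quotas P1 8.233, P2 7.656, P3 4.883, P4 7.788, P5 7.243, P6 8.186, P7 6.503.
Rounding up: P1 9, P2 8, P3 5, P4 8, P5 8, P6 9, P7 7 (total 54).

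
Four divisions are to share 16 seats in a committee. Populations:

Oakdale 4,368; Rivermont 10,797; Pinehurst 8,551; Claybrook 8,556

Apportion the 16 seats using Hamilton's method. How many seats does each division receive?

Standard divisor: 32272 ÷ 16 = 2017.
Standard quotas: Oakdale 2.1656, Rivermont 5.3530, Pinehurst 4.2395, Claybrook 4.2419.
Lower quotas: Oakdale 2, Rivermont 5, Pinehurst 4, Claybrook 4 (sum 15, leaving 1 seat).
Remainders in descending order: Rivermont 0.3530, Claybrook 0.2419, Pinehurst 0.2395, Oakdale 0.1656.
The surplus seat goes to Rivermont.

Oakdale: 2, Rivermont: 6, Pinehurst: 4, Claybrook: 4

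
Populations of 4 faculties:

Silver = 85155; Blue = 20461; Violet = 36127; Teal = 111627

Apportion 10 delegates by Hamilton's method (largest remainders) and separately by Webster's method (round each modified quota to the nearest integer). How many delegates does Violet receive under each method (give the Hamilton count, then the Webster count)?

2 and 1

Hamilton: Silver 3, Blue 1, Violet 2, Teal 4.
Webster: Silver 3, Blue 1, Violet 1, Teal 5.
Violet gets 2 under Hamilton and 1 under Webster.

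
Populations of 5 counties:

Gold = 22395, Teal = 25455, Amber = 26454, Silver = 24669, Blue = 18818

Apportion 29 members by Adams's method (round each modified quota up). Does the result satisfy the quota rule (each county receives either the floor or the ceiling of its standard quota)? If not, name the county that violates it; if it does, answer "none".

Standard quotas: Gold 5.514, Teal 6.267, Amber 6.513, Silver 6.073, Blue 4.633.
Adams allocation: Gold 6, Teal 6, Amber 6, Silver 6, Blue 5.
Every allocation lies between the lower and upper quota.

none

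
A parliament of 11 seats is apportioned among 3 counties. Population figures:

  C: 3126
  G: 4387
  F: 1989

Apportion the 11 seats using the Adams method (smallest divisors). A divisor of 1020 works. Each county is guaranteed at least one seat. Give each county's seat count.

With modified divisor 1020: modified quotas C 3.065, G 4.301, F 1.950.
Rounding up: C 4, G 5, F 2 (total 11).

C=4, G=5, F=2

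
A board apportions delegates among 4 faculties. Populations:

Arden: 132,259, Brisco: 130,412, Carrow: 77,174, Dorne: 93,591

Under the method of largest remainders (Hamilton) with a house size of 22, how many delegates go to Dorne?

Standard divisor: 433436 ÷ 22 ≈ 19701.636.
Standard quotas: Arden 6.7131, Brisco 6.6193, Carrow 3.9171, Dorne 4.7504.
Lower quotas: Arden 6, Brisco 6, Carrow 3, Dorne 4 (sum 19, leaving 3 seats).
Remainders in descending order: Carrow 0.9171, Dorne 0.7504, Arden 0.7131, Brisco 0.6193.
The surplus seats go to Carrow, Dorne, Arden.
Dorne receives 5.

5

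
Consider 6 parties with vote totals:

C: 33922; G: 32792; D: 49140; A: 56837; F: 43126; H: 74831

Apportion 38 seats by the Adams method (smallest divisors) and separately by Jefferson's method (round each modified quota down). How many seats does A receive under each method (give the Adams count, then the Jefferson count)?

7 and 8

Adams: C 5, G 4, D 6, A 7, F 6, H 10.
Jefferson: C 4, G 4, D 6, A 8, F 6, H 10.
A gets 7 under Adams and 8 under Jefferson.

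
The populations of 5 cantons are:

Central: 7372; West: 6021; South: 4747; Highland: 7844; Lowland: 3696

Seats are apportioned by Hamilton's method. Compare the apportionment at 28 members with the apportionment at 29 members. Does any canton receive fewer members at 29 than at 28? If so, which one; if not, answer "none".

Lowland

At 28 seats: Central 7, West 6, South 4, Highland 7, Lowland 4.
At 29 seats: Central 7, West 6, South 5, Highland 8, Lowland 3.
Lowland drops from 4 to 3.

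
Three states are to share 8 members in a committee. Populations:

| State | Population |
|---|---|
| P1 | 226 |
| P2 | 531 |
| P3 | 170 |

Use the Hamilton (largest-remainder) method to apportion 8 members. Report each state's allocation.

P1=2; P2=5; P3=1

Standard divisor: 927 ÷ 8 ≈ 115.875.
Standard quotas: P1 1.950, P2 4.583, P3 1.467.
Lower quotas: P1 1, P2 4, P3 1 (sum 6, leaving 2 seats).
Remainders in descending order: P1 0.950, P2 0.583, P3 0.467.
The surplus seats go to P1, P2.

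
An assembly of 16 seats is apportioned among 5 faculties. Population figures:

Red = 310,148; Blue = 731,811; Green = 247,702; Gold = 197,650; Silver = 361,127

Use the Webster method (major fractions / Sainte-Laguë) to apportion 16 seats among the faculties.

Standard divisor 1848438/16 ≈ 115527.375; standard quotas: Red 2.685, Blue 6.335, Green 2.144, Gold 1.711, Silver 3.126.
Rounding to the nearest integer gives Red 3, Blue 6, Green 2, Gold 2, Silver 3 — total 16, matching the house size, so no adjustment is needed.

Red=3, Blue=6, Green=2, Gold=2, Silver=3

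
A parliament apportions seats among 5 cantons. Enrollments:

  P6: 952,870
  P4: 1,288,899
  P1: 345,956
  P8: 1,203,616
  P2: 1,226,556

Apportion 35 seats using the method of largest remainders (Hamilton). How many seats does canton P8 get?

Total 5017897; standard divisor 5017897/35 ≈ 143368.486.
Standard quotas: P6 6.6463, P4 8.9901, P1 2.4131, P8 8.3953, P2 8.5553.
Lower quotas: P6 6, P4 8, P1 2, P8 8, P2 8 (sum 32, leaving 3 seats).
Remainders in descending order: P4 0.9901, P6 0.6463, P2 0.5553, P1 0.4131, P8 0.3953.
The surplus seats go to P4, P6, P2.
P8 receives 8.

8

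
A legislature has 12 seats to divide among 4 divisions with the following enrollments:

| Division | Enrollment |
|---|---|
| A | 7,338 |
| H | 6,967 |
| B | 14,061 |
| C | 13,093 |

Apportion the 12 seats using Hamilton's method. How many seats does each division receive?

Standard divisor: 41459 ÷ 12 ≈ 3454.917.
Standard quotas: A 2.1239, H 2.0165, B 4.0699, C 3.7897.
Lower quotas: A 2, H 2, B 4, C 3 (sum 11, leaving 1 seat).
Remainders in descending order: C 0.7897, A 0.1239, B 0.0699, H 0.0165.
Largest remainder: C receives the extra seat.

A: 2; H: 2; B: 4; C: 4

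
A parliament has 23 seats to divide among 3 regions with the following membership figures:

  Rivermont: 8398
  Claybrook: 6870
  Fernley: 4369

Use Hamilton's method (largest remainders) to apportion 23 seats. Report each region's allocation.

The standard divisor is 19637/23 ≈ 853.783.
Standard quotas: Rivermont 9.8362, Claybrook 8.0465, Fernley 5.1172.
Lower quotas: Rivermont 9, Claybrook 8, Fernley 5 (sum 22, leaving 1 seat).
Remainders in descending order: Rivermont 0.8362, Fernley 0.1172, Claybrook 0.0465.
The surplus seat goes to Rivermont.

Rivermont=10; Claybrook=8; Fernley=5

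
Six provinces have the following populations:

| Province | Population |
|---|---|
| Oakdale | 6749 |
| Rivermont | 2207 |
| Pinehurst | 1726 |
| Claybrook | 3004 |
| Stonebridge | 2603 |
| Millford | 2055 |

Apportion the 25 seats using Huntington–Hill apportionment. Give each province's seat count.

With divisor 731: modified quotas Oakdale 9.233, Rivermont 3.019, Pinehurst 2.361, Claybrook 4.109, Stonebridge 3.561, Millford 2.811.
Geometric-mean thresholds: Oakdale √(9·10)=9.487, Rivermont √(3·4)=3.464, Pinehurst √(2·3)=2.449, Claybrook √(4·5)=4.472, Stonebridge √(3·4)=3.464, Millford √(2·3)=2.449.
Each quota rounded against its threshold gives Oakdale 9, Rivermont 3, Pinehurst 2, Claybrook 4, Stonebridge 4, Millford 3 (total 25).

Oakdale: 9; Rivermont: 3; Pinehurst: 2; Claybrook: 4; Stonebridge: 4; Millford: 3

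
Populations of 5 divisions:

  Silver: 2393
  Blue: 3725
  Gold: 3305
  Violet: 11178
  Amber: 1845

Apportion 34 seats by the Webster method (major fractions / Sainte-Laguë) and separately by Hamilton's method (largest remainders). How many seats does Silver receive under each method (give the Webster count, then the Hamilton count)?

Webster: Silver 4, Blue 5, Gold 5, Violet 17, Amber 3.
Hamilton: Silver 3, Blue 6, Gold 5, Violet 17, Amber 3.
Silver gets 4 under Webster and 3 under Hamilton.

4 and 3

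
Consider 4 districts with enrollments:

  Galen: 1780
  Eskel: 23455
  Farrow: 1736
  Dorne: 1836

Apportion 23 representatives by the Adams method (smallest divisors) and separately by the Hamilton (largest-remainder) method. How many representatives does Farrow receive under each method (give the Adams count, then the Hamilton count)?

Adams: Galen 2, Eskel 17, Farrow 2, Dorne 2.
Hamilton: Galen 1, Eskel 19, Farrow 1, Dorne 2.
Farrow gets 2 under Adams and 1 under Hamilton.

2 and 1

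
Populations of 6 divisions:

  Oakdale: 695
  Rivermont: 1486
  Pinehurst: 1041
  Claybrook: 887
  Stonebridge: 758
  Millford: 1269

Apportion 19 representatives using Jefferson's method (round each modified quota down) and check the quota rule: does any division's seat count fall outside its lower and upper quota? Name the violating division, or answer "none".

Standard quotas: Oakdale 2.152, Rivermont 4.601, Pinehurst 3.223, Claybrook 2.747, Stonebridge 2.347, Millford 3.929.
Jefferson allocation: Oakdale 2, Rivermont 5, Pinehurst 3, Claybrook 3, Stonebridge 2, Millford 4.
Every allocation lies between the lower and upper quota.

none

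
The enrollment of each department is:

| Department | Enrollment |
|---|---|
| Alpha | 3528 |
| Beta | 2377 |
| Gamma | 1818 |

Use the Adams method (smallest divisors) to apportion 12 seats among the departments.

Alpha=5, Beta=4, Gamma=3

Standard divisor 7723/12 ≈ 643.583; standard quotas: Alpha 5.482, Beta 3.693, Gamma 2.825.
Rounding up gives 6, 4, 3 = 13 seats, so the divisor must be adjusted.
With modified divisor 750: modified quotas Alpha 4.704, Beta 3.169, Gamma 2.424.
Rounding up: Alpha 5, Beta 4, Gamma 3 (total 12).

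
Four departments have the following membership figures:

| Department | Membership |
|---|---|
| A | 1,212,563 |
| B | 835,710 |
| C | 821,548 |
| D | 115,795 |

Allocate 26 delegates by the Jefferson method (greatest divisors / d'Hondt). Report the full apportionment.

Standard divisor 2985616/26 ≈ 114831.385; standard quotas: A 10.560, B 7.278, C 7.154, D 1.008.
Rounding down gives 10, 7, 7, 1 = 25 seats, so the divisor must be adjusted.
With modified divisor 107300: modified quotas A 11.301, B 7.789, C 7.657, D 1.079.
Rounding down: A 11, B 7, C 7, D 1 (total 26).

A=11, B=7, C=7, D=1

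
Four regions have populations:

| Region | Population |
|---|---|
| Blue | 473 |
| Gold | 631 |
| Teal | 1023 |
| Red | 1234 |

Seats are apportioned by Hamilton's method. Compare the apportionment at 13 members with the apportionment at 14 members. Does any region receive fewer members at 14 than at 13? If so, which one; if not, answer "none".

none

At 13 seats: Blue 2, Gold 2, Teal 4, Red 5.
At 14 seats: Blue 2, Gold 3, Teal 4, Red 5.
No region's allocation decreased.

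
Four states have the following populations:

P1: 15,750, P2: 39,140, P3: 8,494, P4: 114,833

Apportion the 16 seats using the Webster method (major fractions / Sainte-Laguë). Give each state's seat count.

Standard divisor 178217/16 ≈ 11138.562; standard quotas: P1 1.414, P2 3.514, P3 0.763, P4 10.309.
Rounding to the nearest integer gives P1 1, P2 4, P3 1, P4 10 — total 16, matching the house size, so no adjustment is needed.

P1 1, P2 4, P3 1, P4 10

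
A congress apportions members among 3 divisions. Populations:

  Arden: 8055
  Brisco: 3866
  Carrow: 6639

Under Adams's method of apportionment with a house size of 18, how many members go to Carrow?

Standard divisor 18560/18 ≈ 1031.111; standard quotas: Arden 7.812, Brisco 3.749, Carrow 6.439.
Rounding up gives 8, 4, 7 = 19 seats, so the divisor must be adjusted.
With modified divisor 1130: modified quotas Arden 7.128, Brisco 3.421, Carrow 5.875.
Rounding up: Arden 8, Brisco 4, Carrow 6 (total 18).
Carrow receives 6.

6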